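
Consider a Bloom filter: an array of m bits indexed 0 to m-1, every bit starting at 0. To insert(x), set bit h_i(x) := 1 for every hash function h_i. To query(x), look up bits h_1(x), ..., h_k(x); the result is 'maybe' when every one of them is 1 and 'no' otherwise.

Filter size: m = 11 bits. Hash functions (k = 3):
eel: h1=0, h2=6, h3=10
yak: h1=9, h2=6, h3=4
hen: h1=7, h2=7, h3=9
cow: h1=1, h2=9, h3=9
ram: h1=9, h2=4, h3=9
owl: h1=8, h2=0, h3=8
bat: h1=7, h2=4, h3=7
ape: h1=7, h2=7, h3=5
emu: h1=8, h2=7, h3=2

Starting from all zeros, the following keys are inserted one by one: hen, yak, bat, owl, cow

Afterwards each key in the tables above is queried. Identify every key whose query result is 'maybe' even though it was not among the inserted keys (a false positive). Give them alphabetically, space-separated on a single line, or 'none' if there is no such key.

Start: bits=00000000000
After insert 'hen': sets bits 7 9 -> bits=00000001010
After insert 'yak': sets bits 4 6 9 -> bits=00001011010
After insert 'bat': sets bits 4 7 -> bits=00001011010
After insert 'owl': sets bits 0 8 -> bits=10001011110
After insert 'cow': sets bits 1 9 -> bits=11001011110
Not inserted: ape eel emu ram — query each against bits=11001011110:
query ape: checks bit5=0, bit7=1 (has a 0) -> no => not a false positive
query eel: checks bit0=1, bit6=1, bit10=0 (has a 0) -> no => not a false positive
query emu: checks bit2=0, bit7=1, bit8=1 (has a 0) -> no => not a false positive
query ram: checks bit4=1, bit9=1 (all 1) -> maybe => FALSE POSITIVE
False positives (alphabetical): ram

Answer: ram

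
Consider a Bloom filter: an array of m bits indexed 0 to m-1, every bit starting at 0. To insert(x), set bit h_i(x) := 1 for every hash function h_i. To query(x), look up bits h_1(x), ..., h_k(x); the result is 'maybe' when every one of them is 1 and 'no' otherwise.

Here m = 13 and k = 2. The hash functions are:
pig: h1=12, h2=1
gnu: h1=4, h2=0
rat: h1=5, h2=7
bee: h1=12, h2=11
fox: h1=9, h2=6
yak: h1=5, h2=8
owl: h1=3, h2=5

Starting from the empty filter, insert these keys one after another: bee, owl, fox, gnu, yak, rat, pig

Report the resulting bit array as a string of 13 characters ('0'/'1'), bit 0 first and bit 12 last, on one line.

Answer: 1101111111011

Derivation:
Start: bits=0000000000000
After insert 'bee': sets bits 11 12 -> bits=0000000000011
After insert 'owl': sets bits 3 5 -> bits=0001010000011
After insert 'fox': sets bits 6 9 -> bits=0001011001011
After insert 'gnu': sets bits 0 4 -> bits=1001111001011
After insert 'yak': sets bits 5 8 -> bits=1001111011011
After insert 'rat': sets bits 5 7 -> bits=1001111111011
After insert 'pig': sets bits 1 12 -> bits=1101111111011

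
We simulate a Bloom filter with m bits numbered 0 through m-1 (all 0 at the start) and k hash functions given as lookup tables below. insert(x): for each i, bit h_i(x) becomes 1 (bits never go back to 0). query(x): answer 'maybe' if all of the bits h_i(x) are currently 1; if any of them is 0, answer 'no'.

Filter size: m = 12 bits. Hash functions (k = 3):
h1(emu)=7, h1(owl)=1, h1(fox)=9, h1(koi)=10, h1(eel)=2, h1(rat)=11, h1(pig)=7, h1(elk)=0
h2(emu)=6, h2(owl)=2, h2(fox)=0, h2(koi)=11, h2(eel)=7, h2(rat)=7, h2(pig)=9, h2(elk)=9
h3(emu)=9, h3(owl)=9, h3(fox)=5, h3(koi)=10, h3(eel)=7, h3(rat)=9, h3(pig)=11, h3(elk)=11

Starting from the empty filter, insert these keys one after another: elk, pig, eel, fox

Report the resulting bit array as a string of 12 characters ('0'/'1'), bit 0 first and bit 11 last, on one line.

Start: bits=000000000000
After insert 'elk': sets bits 0 9 11 -> bits=100000000101
After insert 'pig': sets bits 7 9 11 -> bits=100000010101
After insert 'eel': sets bits 2 7 -> bits=101000010101
After insert 'fox': sets bits 0 5 9 -> bits=101001010101

Answer: 101001010101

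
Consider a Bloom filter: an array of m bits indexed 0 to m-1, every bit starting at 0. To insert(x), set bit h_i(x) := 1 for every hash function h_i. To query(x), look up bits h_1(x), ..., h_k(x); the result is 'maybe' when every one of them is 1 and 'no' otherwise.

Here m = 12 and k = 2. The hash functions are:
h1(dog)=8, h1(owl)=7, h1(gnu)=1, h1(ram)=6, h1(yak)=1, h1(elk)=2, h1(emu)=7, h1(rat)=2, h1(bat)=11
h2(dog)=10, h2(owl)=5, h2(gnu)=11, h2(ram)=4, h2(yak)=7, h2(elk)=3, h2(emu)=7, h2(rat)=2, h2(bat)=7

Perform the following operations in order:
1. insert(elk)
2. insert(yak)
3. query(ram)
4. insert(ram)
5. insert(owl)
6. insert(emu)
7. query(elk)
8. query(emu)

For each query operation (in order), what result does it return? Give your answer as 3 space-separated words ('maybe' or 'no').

Answer: no maybe maybe

Derivation:
Start: bits=000000000000
Op 1: insert elk -> sets bits 2 3 -> bits=001100000000
Op 2: insert yak -> sets bits 1 7 -> bits=011100010000
Op 3: query ram -> checks bit4=0, bit6=0 (has a 0) -> no
Op 4: insert ram -> sets bits 4 6 -> bits=011110110000
Op 5: insert owl -> sets bits 5 7 -> bits=011111110000
Op 6: insert emu -> sets bits 7 -> bits=011111110000
Op 7: query elk -> checks bit2=1, bit3=1 (all 1) -> maybe
Op 8: query emu -> checks bit7=1 (all 1) -> maybe
Query results in order: no maybe maybe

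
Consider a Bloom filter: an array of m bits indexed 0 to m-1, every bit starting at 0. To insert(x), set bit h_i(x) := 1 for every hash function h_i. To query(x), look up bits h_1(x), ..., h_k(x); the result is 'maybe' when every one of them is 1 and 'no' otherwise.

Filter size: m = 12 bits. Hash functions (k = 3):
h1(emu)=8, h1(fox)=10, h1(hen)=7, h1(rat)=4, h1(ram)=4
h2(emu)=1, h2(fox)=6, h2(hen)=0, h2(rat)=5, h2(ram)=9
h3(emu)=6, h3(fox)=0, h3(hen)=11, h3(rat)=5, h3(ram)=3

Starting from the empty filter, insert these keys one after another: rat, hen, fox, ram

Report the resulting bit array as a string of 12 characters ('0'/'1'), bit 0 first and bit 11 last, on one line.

Answer: 100111110111

Derivation:
Start: bits=000000000000
After insert 'rat': sets bits 4 5 -> bits=000011000000
After insert 'hen': sets bits 0 7 11 -> bits=100011010001
After insert 'fox': sets bits 0 6 10 -> bits=100011110011
After insert 'ram': sets bits 3 4 9 -> bits=100111110111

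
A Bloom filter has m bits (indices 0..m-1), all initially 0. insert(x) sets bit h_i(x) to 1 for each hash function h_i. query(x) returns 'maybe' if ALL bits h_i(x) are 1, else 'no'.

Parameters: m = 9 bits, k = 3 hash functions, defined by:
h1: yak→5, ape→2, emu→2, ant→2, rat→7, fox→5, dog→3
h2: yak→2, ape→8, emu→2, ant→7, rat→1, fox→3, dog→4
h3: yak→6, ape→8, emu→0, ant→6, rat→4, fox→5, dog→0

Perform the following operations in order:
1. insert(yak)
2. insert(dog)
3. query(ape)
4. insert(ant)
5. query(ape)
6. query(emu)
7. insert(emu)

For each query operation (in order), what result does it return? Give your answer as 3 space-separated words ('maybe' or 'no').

Start: bits=000000000
Op 1: insert yak -> sets bits 2 5 6 -> bits=001001100
Op 2: insert dog -> sets bits 0 3 4 -> bits=101111100
Op 3: query ape -> checks bit2=1, bit8=0 (has a 0) -> no
Op 4: insert ant -> sets bits 2 6 7 -> bits=101111110
Op 5: query ape -> checks bit2=1, bit8=0 (has a 0) -> no
Op 6: query emu -> checks bit0=1, bit2=1 (all 1) -> maybe
Op 7: insert emu -> sets bits 0 2 -> bits=101111110
Query results in order: no no maybe

Answer: no no maybe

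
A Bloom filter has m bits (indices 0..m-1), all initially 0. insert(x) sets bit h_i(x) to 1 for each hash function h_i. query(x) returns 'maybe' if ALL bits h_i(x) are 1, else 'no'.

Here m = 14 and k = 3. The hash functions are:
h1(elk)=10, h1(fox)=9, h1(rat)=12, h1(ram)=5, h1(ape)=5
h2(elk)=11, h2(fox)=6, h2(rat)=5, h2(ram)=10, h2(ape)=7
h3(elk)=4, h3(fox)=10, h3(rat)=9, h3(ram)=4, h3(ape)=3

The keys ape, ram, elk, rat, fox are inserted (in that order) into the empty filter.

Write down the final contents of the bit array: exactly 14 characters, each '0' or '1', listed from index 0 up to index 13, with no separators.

Start: bits=00000000000000
After insert 'ape': sets bits 3 5 7 -> bits=00010101000000
After insert 'ram': sets bits 4 5 10 -> bits=00011101001000
After insert 'elk': sets bits 4 10 11 -> bits=00011101001100
After insert 'rat': sets bits 5 9 12 -> bits=00011101011110
After insert 'fox': sets bits 6 9 10 -> bits=00011111011110

Answer: 00011111011110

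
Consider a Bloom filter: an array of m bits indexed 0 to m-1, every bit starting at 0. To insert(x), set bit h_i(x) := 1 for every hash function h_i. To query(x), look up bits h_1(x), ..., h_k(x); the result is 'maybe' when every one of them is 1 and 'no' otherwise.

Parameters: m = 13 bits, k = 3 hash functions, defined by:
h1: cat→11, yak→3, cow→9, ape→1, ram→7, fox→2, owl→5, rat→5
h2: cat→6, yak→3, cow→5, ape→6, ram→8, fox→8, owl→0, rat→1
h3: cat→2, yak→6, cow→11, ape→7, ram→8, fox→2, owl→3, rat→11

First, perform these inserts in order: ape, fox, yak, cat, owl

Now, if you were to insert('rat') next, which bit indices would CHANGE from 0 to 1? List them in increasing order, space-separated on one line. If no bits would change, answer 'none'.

Answer: none

Derivation:
Start: bits=0000000000000
After insert 'ape': sets bits 1 6 7 -> bits=0100001100000
After insert 'fox': sets bits 2 8 -> bits=0110001110000
After insert 'yak': sets bits 3 6 -> bits=0111001110000
After insert 'cat': sets bits 2 6 11 -> bits=0111001110010
After insert 'owl': sets bits 0 3 5 -> bits=1111011110010
insert 'rat' would touch bits 1 5 11; currently bit1=1, bit5=1, bit11=1
Bits that are 0 among those (would change 0->1): none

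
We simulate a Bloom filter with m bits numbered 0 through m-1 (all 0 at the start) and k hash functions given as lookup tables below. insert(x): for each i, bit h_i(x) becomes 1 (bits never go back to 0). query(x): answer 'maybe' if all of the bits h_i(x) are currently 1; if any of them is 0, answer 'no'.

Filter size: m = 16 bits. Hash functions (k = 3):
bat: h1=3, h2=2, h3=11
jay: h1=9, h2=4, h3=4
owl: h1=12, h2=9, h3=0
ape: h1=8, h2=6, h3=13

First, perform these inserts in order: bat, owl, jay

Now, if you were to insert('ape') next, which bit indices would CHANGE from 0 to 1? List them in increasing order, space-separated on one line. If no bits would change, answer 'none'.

Answer: 6 8 13

Derivation:
Start: bits=0000000000000000
After insert 'bat': sets bits 2 3 11 -> bits=0011000000010000
After insert 'owl': sets bits 0 9 12 -> bits=1011000001011000
After insert 'jay': sets bits 4 9 -> bits=1011100001011000
insert 'ape' would touch bits 6 8 13; currently bit6=0, bit8=0, bit13=0
Bits that are 0 among those (would change 0->1): 6 8 13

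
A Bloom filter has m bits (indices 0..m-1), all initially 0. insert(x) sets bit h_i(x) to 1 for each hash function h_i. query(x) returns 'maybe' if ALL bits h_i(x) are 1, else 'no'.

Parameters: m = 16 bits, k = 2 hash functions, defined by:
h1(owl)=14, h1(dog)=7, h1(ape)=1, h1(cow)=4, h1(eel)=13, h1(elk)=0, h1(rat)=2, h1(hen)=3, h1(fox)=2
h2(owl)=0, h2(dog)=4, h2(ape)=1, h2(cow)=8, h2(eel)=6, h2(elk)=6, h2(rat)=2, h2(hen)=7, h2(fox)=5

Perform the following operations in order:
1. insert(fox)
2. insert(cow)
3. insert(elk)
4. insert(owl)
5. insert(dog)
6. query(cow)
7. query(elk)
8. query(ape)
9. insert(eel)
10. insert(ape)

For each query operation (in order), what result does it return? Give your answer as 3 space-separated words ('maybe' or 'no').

Answer: maybe maybe no

Derivation:
Start: bits=0000000000000000
Op 1: insert fox -> sets bits 2 5 -> bits=0010010000000000
Op 2: insert cow -> sets bits 4 8 -> bits=0010110010000000
Op 3: insert elk -> sets bits 0 6 -> bits=1010111010000000
Op 4: insert owl -> sets bits 0 14 -> bits=1010111010000010
Op 5: insert dog -> sets bits 4 7 -> bits=1010111110000010
Op 6: query cow -> checks bit4=1, bit8=1 (all 1) -> maybe
Op 7: query elk -> checks bit0=1, bit6=1 (all 1) -> maybe
Op 8: query ape -> checks bit1=0 (has a 0) -> no
Op 9: insert eel -> sets bits 6 13 -> bits=1010111110000110
Op 10: insert ape -> sets bits 1 -> bits=1110111110000110
Query results in order: maybe maybe no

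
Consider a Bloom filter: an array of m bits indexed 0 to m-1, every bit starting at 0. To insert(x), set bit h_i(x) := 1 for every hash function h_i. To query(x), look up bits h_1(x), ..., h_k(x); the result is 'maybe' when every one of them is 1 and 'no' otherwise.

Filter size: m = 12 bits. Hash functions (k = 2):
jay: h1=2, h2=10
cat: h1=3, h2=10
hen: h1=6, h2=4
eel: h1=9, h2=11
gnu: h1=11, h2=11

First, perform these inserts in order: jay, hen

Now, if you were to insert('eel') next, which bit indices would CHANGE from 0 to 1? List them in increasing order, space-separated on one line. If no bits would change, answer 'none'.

Start: bits=000000000000
After insert 'jay': sets bits 2 10 -> bits=001000000010
After insert 'hen': sets bits 4 6 -> bits=001010100010
insert 'eel' would touch bits 9 11; currently bit9=0, bit11=0
Bits that are 0 among those (would change 0->1): 9 11

Answer: 9 11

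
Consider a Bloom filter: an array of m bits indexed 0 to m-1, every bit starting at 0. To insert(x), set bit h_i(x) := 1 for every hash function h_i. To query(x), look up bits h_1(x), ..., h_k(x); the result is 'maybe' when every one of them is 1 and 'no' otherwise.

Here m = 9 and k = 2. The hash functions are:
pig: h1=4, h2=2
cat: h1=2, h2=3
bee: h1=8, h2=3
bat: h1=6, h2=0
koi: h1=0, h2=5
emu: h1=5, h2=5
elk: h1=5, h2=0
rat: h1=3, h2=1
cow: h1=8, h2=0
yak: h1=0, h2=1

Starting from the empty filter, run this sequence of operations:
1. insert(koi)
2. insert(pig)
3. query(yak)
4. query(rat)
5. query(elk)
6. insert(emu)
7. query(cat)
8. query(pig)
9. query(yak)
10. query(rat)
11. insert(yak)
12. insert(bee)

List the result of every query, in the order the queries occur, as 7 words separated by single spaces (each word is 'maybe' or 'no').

Answer: no no maybe no maybe no no

Derivation:
Start: bits=000000000
Op 1: insert koi -> sets bits 0 5 -> bits=100001000
Op 2: insert pig -> sets bits 2 4 -> bits=101011000
Op 3: query yak -> checks bit0=1, bit1=0 (has a 0) -> no
Op 4: query rat -> checks bit1=0, bit3=0 (has a 0) -> no
Op 5: query elk -> checks bit0=1, bit5=1 (all 1) -> maybe
Op 6: insert emu -> sets bits 5 -> bits=101011000
Op 7: query cat -> checks bit2=1, bit3=0 (has a 0) -> no
Op 8: query pig -> checks bit2=1, bit4=1 (all 1) -> maybe
Op 9: query yak -> checks bit0=1, bit1=0 (has a 0) -> no
Op 10: query rat -> checks bit1=0, bit3=0 (has a 0) -> no
Op 11: insert yak -> sets bits 0 1 -> bits=111011000
Op 12: insert bee -> sets bits 3 8 -> bits=111111001
Query results in order: no no maybe no maybe no no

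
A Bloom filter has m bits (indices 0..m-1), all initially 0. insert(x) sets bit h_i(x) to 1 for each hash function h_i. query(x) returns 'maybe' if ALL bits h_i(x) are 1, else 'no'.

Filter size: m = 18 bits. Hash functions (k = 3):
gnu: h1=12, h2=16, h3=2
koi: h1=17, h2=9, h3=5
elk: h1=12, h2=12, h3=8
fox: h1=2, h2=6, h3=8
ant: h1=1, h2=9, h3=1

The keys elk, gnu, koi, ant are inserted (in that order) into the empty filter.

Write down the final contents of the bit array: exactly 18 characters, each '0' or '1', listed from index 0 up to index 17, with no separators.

Answer: 011001001100100011

Derivation:
Start: bits=000000000000000000
After insert 'elk': sets bits 8 12 -> bits=000000001000100000
After insert 'gnu': sets bits 2 12 16 -> bits=001000001000100010
After insert 'koi': sets bits 5 9 17 -> bits=001001001100100011
After insert 'ant': sets bits 1 9 -> bits=011001001100100011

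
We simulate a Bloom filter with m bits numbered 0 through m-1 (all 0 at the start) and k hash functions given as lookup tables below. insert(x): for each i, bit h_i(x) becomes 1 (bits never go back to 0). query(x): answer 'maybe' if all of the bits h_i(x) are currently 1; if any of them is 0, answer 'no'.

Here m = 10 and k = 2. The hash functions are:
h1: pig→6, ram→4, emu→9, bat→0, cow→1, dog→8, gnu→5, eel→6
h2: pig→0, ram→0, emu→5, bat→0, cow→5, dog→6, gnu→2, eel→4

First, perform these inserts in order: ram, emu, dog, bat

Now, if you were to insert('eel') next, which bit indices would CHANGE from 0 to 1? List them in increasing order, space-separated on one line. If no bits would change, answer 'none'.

Start: bits=0000000000
After insert 'ram': sets bits 0 4 -> bits=1000100000
After insert 'emu': sets bits 5 9 -> bits=1000110001
After insert 'dog': sets bits 6 8 -> bits=1000111011
After insert 'bat': sets bits 0 -> bits=1000111011
insert 'eel' would touch bits 4 6; currently bit4=1, bit6=1
Bits that are 0 among those (would change 0->1): none

Answer: none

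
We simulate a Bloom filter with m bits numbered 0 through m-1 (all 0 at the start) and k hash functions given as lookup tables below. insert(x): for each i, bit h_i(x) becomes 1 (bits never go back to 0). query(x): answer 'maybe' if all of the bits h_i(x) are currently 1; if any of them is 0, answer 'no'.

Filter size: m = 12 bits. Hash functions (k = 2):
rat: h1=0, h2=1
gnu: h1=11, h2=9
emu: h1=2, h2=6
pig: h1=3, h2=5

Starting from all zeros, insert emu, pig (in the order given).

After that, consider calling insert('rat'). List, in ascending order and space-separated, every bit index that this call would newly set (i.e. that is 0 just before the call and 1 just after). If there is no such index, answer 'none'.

Answer: 0 1

Derivation:
Start: bits=000000000000
After insert 'emu': sets bits 2 6 -> bits=001000100000
After insert 'pig': sets bits 3 5 -> bits=001101100000
insert 'rat' would touch bits 0 1; currently bit0=0, bit1=0
Bits that are 0 among those (would change 0->1): 0 1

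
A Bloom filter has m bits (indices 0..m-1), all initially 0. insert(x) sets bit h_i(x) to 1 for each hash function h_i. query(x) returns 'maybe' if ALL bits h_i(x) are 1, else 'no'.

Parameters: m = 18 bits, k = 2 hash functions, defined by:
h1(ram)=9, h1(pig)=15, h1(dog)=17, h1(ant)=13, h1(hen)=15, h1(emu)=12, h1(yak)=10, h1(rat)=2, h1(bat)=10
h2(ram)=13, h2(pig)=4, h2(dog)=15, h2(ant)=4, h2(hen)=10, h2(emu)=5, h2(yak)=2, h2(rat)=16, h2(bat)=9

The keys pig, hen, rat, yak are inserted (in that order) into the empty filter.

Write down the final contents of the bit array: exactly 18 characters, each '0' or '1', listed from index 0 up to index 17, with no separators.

Answer: 001010000010000110

Derivation:
Start: bits=000000000000000000
After insert 'pig': sets bits 4 15 -> bits=000010000000000100
After insert 'hen': sets bits 10 15 -> bits=000010000010000100
After insert 'rat': sets bits 2 16 -> bits=001010000010000110
After insert 'yak': sets bits 2 10 -> bits=001010000010000110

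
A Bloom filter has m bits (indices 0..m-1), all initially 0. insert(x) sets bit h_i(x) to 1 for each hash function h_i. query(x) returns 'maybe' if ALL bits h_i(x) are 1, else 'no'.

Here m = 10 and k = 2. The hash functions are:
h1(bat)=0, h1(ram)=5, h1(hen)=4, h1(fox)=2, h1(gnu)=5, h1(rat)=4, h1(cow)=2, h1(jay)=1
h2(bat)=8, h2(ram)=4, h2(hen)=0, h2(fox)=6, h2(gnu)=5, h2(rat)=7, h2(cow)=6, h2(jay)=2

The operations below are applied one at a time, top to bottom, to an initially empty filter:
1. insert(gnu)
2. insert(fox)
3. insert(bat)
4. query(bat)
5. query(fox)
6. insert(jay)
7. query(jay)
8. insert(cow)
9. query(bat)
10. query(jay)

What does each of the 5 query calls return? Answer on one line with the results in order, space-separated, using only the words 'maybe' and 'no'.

Answer: maybe maybe maybe maybe maybe

Derivation:
Start: bits=0000000000
Op 1: insert gnu -> sets bits 5 -> bits=0000010000
Op 2: insert fox -> sets bits 2 6 -> bits=0010011000
Op 3: insert bat -> sets bits 0 8 -> bits=1010011010
Op 4: query bat -> checks bit0=1, bit8=1 (all 1) -> maybe
Op 5: query fox -> checks bit2=1, bit6=1 (all 1) -> maybe
Op 6: insert jay -> sets bits 1 2 -> bits=1110011010
Op 7: query jay -> checks bit1=1, bit2=1 (all 1) -> maybe
Op 8: insert cow -> sets bits 2 6 -> bits=1110011010
Op 9: query bat -> checks bit0=1, bit8=1 (all 1) -> maybe
Op 10: query jay -> checks bit1=1, bit2=1 (all 1) -> maybe
Query results in order: maybe maybe maybe maybe maybe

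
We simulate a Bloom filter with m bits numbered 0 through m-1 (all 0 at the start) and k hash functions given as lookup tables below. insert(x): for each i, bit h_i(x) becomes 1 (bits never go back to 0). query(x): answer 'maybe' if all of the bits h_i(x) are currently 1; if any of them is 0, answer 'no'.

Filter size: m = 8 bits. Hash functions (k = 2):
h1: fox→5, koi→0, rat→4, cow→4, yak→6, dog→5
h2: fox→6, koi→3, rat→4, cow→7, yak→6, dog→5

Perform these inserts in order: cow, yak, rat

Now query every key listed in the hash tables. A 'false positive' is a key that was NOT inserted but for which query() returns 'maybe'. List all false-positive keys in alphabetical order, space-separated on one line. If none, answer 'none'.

Answer: none

Derivation:
Start: bits=00000000
After insert 'cow': sets bits 4 7 -> bits=00001001
After insert 'yak': sets bits 6 -> bits=00001011
After insert 'rat': sets bits 4 -> bits=00001011
Not inserted: dog fox koi — query each against bits=00001011:
query dog: checks bit5=0 (has a 0) -> no => not a false positive
query fox: checks bit5=0, bit6=1 (has a 0) -> no => not a false positive
query koi: checks bit0=0, bit3=0 (has a 0) -> no => not a false positive
False positives (alphabetical): none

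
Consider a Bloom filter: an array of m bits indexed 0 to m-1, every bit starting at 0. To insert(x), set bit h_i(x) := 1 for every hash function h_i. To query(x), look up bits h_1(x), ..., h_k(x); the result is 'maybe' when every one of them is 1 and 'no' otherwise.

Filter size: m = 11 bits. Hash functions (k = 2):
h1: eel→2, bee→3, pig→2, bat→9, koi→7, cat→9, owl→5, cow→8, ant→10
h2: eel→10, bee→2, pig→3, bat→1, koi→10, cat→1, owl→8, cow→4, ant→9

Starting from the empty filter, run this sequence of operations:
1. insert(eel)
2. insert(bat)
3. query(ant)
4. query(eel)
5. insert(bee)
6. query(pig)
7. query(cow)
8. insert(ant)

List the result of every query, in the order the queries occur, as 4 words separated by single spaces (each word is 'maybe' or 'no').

Start: bits=00000000000
Op 1: insert eel -> sets bits 2 10 -> bits=00100000001
Op 2: insert bat -> sets bits 1 9 -> bits=01100000011
Op 3: query ant -> checks bit9=1, bit10=1 (all 1) -> maybe
Op 4: query eel -> checks bit2=1, bit10=1 (all 1) -> maybe
Op 5: insert bee -> sets bits 2 3 -> bits=01110000011
Op 6: query pig -> checks bit2=1, bit3=1 (all 1) -> maybe
Op 7: query cow -> checks bit4=0, bit8=0 (has a 0) -> no
Op 8: insert ant -> sets bits 9 10 -> bits=01110000011
Query results in order: maybe maybe maybe no

Answer: maybe maybe maybe no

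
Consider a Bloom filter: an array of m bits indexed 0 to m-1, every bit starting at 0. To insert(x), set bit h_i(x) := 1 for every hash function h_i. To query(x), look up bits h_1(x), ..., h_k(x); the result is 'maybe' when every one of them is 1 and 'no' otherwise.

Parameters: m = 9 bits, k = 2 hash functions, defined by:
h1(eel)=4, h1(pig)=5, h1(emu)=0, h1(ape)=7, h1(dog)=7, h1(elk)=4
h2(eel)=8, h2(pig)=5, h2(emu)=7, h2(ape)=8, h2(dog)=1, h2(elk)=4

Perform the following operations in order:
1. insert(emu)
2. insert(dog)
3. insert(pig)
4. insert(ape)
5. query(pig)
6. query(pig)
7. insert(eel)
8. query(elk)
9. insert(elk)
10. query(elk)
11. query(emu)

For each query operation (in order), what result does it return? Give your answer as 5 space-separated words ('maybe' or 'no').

Answer: maybe maybe maybe maybe maybe

Derivation:
Start: bits=000000000
Op 1: insert emu -> sets bits 0 7 -> bits=100000010
Op 2: insert dog -> sets bits 1 7 -> bits=110000010
Op 3: insert pig -> sets bits 5 -> bits=110001010
Op 4: insert ape -> sets bits 7 8 -> bits=110001011
Op 5: query pig -> checks bit5=1 (all 1) -> maybe
Op 6: query pig -> checks bit5=1 (all 1) -> maybe
Op 7: insert eel -> sets bits 4 8 -> bits=110011011
Op 8: query elk -> checks bit4=1 (all 1) -> maybe
Op 9: insert elk -> sets bits 4 -> bits=110011011
Op 10: query elk -> checks bit4=1 (all 1) -> maybe
Op 11: query emu -> checks bit0=1, bit7=1 (all 1) -> maybe
Query results in order: maybe maybe maybe maybe maybe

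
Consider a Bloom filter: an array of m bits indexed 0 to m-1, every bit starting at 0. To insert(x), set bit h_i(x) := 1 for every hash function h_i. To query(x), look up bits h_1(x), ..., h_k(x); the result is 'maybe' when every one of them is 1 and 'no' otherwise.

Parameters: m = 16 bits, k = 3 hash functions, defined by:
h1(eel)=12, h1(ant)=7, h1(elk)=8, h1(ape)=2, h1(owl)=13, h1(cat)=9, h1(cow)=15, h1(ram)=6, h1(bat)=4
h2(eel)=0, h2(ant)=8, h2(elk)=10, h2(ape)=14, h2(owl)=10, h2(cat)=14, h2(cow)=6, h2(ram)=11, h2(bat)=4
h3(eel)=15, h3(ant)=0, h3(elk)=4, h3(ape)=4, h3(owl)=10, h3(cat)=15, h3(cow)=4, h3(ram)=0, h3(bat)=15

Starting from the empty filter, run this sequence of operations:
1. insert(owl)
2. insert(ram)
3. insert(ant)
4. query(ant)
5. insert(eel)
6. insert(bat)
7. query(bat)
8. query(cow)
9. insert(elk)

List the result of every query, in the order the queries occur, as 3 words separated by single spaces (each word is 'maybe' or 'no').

Start: bits=0000000000000000
Op 1: insert owl -> sets bits 10 13 -> bits=0000000000100100
Op 2: insert ram -> sets bits 0 6 11 -> bits=1000001000110100
Op 3: insert ant -> sets bits 0 7 8 -> bits=1000001110110100
Op 4: query ant -> checks bit0=1, bit7=1, bit8=1 (all 1) -> maybe
Op 5: insert eel -> sets bits 0 12 15 -> bits=1000001110111101
Op 6: insert bat -> sets bits 4 15 -> bits=1000101110111101
Op 7: query bat -> checks bit4=1, bit15=1 (all 1) -> maybe
Op 8: query cow -> checks bit4=1, bit6=1, bit15=1 (all 1) -> maybe
Op 9: insert elk -> sets bits 4 8 10 -> bits=1000101110111101
Query results in order: maybe maybe maybe

Answer: maybe maybe maybe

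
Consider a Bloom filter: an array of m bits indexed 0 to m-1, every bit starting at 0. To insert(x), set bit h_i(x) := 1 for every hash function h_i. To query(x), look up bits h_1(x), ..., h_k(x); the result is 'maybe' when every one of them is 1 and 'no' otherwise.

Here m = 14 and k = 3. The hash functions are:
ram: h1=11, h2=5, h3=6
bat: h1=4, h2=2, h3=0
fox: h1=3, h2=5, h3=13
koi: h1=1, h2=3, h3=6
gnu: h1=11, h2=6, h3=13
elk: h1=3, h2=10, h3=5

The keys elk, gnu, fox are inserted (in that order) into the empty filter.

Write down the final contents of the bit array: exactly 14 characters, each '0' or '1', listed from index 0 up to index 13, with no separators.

Start: bits=00000000000000
After insert 'elk': sets bits 3 5 10 -> bits=00010100001000
After insert 'gnu': sets bits 6 11 13 -> bits=00010110001101
After insert 'fox': sets bits 3 5 13 -> bits=00010110001101

Answer: 00010110001101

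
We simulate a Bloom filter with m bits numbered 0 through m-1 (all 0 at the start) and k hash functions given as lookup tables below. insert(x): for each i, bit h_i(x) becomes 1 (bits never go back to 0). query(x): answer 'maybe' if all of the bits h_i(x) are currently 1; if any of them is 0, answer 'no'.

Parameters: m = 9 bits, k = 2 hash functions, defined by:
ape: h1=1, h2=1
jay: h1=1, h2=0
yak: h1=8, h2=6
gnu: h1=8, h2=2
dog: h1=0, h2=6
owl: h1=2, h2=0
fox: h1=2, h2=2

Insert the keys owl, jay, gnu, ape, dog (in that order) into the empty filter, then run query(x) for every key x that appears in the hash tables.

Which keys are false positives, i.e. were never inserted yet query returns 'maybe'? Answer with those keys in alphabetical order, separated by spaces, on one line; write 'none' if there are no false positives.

Answer: fox yak

Derivation:
Start: bits=000000000
After insert 'owl': sets bits 0 2 -> bits=101000000
After insert 'jay': sets bits 0 1 -> bits=111000000
After insert 'gnu': sets bits 2 8 -> bits=111000001
After insert 'ape': sets bits 1 -> bits=111000001
After insert 'dog': sets bits 0 6 -> bits=111000101
Not inserted: fox yak — query each against bits=111000101:
query fox: checks bit2=1 (all 1) -> maybe => FALSE POSITIVE
query yak: checks bit6=1, bit8=1 (all 1) -> maybe => FALSE POSITIVE
False positives (alphabetical): fox yak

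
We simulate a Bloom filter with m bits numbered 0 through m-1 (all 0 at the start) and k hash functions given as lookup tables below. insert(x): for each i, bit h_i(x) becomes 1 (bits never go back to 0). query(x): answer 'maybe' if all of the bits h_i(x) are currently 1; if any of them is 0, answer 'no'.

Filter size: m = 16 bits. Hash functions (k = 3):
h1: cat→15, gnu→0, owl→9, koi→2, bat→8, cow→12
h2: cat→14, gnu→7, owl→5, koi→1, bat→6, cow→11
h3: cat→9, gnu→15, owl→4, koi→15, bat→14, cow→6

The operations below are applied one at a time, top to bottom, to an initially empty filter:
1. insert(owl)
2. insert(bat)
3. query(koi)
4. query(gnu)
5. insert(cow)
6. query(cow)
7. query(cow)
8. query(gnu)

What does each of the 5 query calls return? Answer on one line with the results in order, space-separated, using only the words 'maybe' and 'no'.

Start: bits=0000000000000000
Op 1: insert owl -> sets bits 4 5 9 -> bits=0000110001000000
Op 2: insert bat -> sets bits 6 8 14 -> bits=0000111011000010
Op 3: query koi -> checks bit1=0, bit2=0, bit15=0 (has a 0) -> no
Op 4: query gnu -> checks bit0=0, bit7=0, bit15=0 (has a 0) -> no
Op 5: insert cow -> sets bits 6 11 12 -> bits=0000111011011010
Op 6: query cow -> checks bit6=1, bit11=1, bit12=1 (all 1) -> maybe
Op 7: query cow -> checks bit6=1, bit11=1, bit12=1 (all 1) -> maybe
Op 8: query gnu -> checks bit0=0, bit7=0, bit15=0 (has a 0) -> no
Query results in order: no no maybe maybe no

Answer: no no maybe maybe no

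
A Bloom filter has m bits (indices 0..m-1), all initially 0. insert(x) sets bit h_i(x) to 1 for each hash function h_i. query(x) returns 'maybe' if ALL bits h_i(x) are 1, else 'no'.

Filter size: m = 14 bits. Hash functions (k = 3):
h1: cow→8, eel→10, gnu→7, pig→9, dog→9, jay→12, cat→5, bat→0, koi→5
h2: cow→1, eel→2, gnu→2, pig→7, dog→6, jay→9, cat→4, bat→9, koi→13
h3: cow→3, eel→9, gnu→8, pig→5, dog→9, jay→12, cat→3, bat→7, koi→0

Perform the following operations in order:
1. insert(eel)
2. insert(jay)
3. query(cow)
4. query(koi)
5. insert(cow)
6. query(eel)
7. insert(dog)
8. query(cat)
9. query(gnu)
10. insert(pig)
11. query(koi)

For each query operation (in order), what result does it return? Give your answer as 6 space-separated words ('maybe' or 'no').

Answer: no no maybe no no no

Derivation:
Start: bits=00000000000000
Op 1: insert eel -> sets bits 2 9 10 -> bits=00100000011000
Op 2: insert jay -> sets bits 9 12 -> bits=00100000011010
Op 3: query cow -> checks bit1=0, bit3=0, bit8=0 (has a 0) -> no
Op 4: query koi -> checks bit0=0, bit5=0, bit13=0 (has a 0) -> no
Op 5: insert cow -> sets bits 1 3 8 -> bits=01110000111010
Op 6: query eel -> checks bit2=1, bit9=1, bit10=1 (all 1) -> maybe
Op 7: insert dog -> sets bits 6 9 -> bits=01110010111010
Op 8: query cat -> checks bit3=1, bit4=0, bit5=0 (has a 0) -> no
Op 9: query gnu -> checks bit2=1, bit7=0, bit8=1 (has a 0) -> no
Op 10: insert pig -> sets bits 5 7 9 -> bits=01110111111010
Op 11: query koi -> checks bit0=0, bit5=1, bit13=0 (has a 0) -> no
Query results in order: no no maybe no no no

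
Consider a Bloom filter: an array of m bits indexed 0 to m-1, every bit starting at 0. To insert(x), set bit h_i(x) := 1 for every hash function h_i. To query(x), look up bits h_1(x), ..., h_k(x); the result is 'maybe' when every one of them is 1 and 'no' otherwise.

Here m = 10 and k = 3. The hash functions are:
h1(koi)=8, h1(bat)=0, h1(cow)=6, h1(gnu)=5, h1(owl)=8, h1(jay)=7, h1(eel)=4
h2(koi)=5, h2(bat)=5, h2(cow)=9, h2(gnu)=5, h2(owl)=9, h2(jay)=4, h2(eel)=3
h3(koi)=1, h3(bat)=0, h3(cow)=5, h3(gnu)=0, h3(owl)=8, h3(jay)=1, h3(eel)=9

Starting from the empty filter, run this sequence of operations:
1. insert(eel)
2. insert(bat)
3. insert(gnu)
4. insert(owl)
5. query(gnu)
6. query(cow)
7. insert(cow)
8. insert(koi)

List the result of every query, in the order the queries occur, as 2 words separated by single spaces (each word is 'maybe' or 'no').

Answer: maybe no

Derivation:
Start: bits=0000000000
Op 1: insert eel -> sets bits 3 4 9 -> bits=0001100001
Op 2: insert bat -> sets bits 0 5 -> bits=1001110001
Op 3: insert gnu -> sets bits 0 5 -> bits=1001110001
Op 4: insert owl -> sets bits 8 9 -> bits=1001110011
Op 5: query gnu -> checks bit0=1, bit5=1 (all 1) -> maybe
Op 6: query cow -> checks bit5=1, bit6=0, bit9=1 (has a 0) -> no
Op 7: insert cow -> sets bits 5 6 9 -> bits=1001111011
Op 8: insert koi -> sets bits 1 5 8 -> bits=1101111011
Query results in order: maybe no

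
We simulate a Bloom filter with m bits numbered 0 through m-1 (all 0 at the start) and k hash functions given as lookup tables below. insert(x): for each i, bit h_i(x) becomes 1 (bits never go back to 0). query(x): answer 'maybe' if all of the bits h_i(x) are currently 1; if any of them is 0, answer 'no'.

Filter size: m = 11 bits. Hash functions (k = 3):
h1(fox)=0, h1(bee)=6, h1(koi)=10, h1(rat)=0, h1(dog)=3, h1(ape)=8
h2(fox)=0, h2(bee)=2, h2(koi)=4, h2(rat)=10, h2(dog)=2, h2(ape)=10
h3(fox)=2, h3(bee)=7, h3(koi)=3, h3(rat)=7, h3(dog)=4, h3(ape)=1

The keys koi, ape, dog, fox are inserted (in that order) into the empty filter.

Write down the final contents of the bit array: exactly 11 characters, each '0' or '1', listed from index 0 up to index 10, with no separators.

Start: bits=00000000000
After insert 'koi': sets bits 3 4 10 -> bits=00011000001
After insert 'ape': sets bits 1 8 10 -> bits=01011000101
After insert 'dog': sets bits 2 3 4 -> bits=01111000101
After insert 'fox': sets bits 0 2 -> bits=11111000101

Answer: 11111000101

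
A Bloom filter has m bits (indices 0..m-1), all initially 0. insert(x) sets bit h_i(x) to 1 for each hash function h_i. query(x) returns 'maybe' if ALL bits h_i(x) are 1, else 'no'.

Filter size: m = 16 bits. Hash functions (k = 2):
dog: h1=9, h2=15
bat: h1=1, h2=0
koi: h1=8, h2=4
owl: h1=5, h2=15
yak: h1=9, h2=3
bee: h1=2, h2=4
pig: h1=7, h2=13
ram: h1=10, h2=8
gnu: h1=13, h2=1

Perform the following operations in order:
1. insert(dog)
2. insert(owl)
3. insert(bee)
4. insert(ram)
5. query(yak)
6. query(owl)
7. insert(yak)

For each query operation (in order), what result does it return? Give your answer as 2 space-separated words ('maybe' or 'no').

Start: bits=0000000000000000
Op 1: insert dog -> sets bits 9 15 -> bits=0000000001000001
Op 2: insert owl -> sets bits 5 15 -> bits=0000010001000001
Op 3: insert bee -> sets bits 2 4 -> bits=0010110001000001
Op 4: insert ram -> sets bits 8 10 -> bits=0010110011100001
Op 5: query yak -> checks bit3=0, bit9=1 (has a 0) -> no
Op 6: query owl -> checks bit5=1, bit15=1 (all 1) -> maybe
Op 7: insert yak -> sets bits 3 9 -> bits=0011110011100001
Query results in order: no maybe

Answer: no maybe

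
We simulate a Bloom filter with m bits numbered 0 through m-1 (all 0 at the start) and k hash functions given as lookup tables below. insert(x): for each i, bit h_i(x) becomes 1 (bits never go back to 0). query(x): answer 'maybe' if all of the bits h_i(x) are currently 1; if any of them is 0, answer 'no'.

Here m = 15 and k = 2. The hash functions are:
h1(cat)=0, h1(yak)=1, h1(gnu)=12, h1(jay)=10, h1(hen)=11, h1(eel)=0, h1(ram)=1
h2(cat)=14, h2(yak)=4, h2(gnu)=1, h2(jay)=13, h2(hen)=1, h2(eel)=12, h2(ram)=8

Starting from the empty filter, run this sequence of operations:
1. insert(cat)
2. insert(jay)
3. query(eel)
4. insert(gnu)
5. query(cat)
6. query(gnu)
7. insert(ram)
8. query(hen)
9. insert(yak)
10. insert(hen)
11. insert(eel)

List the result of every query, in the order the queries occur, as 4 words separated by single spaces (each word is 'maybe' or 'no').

Start: bits=000000000000000
Op 1: insert cat -> sets bits 0 14 -> bits=100000000000001
Op 2: insert jay -> sets bits 10 13 -> bits=100000000010011
Op 3: query eel -> checks bit0=1, bit12=0 (has a 0) -> no
Op 4: insert gnu -> sets bits 1 12 -> bits=110000000010111
Op 5: query cat -> checks bit0=1, bit14=1 (all 1) -> maybe
Op 6: query gnu -> checks bit1=1, bit12=1 (all 1) -> maybe
Op 7: insert ram -> sets bits 1 8 -> bits=110000001010111
Op 8: query hen -> checks bit1=1, bit11=0 (has a 0) -> no
Op 9: insert yak -> sets bits 1 4 -> bits=110010001010111
Op 10: insert hen -> sets bits 1 11 -> bits=110010001011111
Op 11: insert eel -> sets bits 0 12 -> bits=110010001011111
Query results in order: no maybe maybe no

Answer: no maybe maybe no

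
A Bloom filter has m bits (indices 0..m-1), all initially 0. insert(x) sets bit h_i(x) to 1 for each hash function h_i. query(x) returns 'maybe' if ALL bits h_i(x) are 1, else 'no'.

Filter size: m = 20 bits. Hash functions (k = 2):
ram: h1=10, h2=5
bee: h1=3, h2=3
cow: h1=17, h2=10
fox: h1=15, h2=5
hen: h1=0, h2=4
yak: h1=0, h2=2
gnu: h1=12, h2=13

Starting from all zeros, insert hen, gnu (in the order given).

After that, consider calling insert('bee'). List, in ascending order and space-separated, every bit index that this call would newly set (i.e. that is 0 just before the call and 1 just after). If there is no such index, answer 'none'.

Start: bits=00000000000000000000
After insert 'hen': sets bits 0 4 -> bits=10001000000000000000
After insert 'gnu': sets bits 12 13 -> bits=10001000000011000000
insert 'bee' would touch bits 3; currently bit3=0
Bits that are 0 among those (would change 0->1): 3

Answer: 3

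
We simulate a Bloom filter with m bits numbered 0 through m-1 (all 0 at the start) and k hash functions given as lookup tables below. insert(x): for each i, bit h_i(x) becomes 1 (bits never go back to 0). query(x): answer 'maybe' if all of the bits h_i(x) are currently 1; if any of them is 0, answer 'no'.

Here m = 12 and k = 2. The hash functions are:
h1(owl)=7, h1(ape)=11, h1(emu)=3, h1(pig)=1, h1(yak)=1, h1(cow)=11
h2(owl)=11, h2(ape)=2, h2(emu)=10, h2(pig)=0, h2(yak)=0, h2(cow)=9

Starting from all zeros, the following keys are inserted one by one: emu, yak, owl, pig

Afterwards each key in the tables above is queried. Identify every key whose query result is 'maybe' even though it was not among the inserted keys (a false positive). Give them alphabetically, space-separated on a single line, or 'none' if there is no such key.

Start: bits=000000000000
After insert 'emu': sets bits 3 10 -> bits=000100000010
After insert 'yak': sets bits 0 1 -> bits=110100000010
After insert 'owl': sets bits 7 11 -> bits=110100010011
After insert 'pig': sets bits 0 1 -> bits=110100010011
Not inserted: ape cow — query each against bits=110100010011:
query ape: checks bit2=0, bit11=1 (has a 0) -> no => not a false positive
query cow: checks bit9=0, bit11=1 (has a 0) -> no => not a false positive
False positives (alphabetical): none

Answer: none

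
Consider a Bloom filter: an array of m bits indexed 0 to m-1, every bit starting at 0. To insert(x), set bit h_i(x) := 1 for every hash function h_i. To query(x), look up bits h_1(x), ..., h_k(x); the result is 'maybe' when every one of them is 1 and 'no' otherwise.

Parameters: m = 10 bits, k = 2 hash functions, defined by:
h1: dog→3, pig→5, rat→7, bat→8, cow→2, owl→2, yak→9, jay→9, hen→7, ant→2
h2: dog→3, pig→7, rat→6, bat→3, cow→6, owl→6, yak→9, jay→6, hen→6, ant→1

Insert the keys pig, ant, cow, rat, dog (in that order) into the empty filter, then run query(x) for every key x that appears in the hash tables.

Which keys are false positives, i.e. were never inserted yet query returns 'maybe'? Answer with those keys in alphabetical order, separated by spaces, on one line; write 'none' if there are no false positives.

Answer: hen owl

Derivation:
Start: bits=0000000000
After insert 'pig': sets bits 5 7 -> bits=0000010100
After insert 'ant': sets bits 1 2 -> bits=0110010100
After insert 'cow': sets bits 2 6 -> bits=0110011100
After insert 'rat': sets bits 6 7 -> bits=0110011100
After insert 'dog': sets bits 3 -> bits=0111011100
Not inserted: bat hen jay owl yak — query each against bits=0111011100:
query bat: checks bit3=1, bit8=0 (has a 0) -> no => not a false positive
query hen: checks bit6=1, bit7=1 (all 1) -> maybe => FALSE POSITIVE
query jay: checks bit6=1, bit9=0 (has a 0) -> no => not a false positive
query owl: checks bit2=1, bit6=1 (all 1) -> maybe => FALSE POSITIVE
query yak: checks bit9=0 (has a 0) -> no => not a false positive
False positives (alphabetical): hen owl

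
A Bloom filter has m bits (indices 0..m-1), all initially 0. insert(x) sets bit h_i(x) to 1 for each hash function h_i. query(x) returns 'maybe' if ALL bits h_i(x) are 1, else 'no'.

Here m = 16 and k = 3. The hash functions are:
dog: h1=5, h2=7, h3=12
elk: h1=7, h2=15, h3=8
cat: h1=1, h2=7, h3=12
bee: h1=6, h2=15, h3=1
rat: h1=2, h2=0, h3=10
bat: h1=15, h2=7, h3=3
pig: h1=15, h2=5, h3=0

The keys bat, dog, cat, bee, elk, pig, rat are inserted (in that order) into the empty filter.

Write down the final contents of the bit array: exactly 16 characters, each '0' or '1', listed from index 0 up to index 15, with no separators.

Start: bits=0000000000000000
After insert 'bat': sets bits 3 7 15 -> bits=0001000100000001
After insert 'dog': sets bits 5 7 12 -> bits=0001010100001001
After insert 'cat': sets bits 1 7 12 -> bits=0101010100001001
After insert 'bee': sets bits 1 6 15 -> bits=0101011100001001
After insert 'elk': sets bits 7 8 15 -> bits=0101011110001001
After insert 'pig': sets bits 0 5 15 -> bits=1101011110001001
After insert 'rat': sets bits 0 2 10 -> bits=1111011110101001

Answer: 1111011110101001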